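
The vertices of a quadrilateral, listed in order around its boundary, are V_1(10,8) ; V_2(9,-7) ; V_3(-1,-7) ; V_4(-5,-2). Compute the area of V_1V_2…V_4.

132.5

Apply the surveyor's formula: 2A = Σ (x_i·y_{i+1} − x_{i+1}·y_i), indices taken mod 4.
V_1→V_2: (10)(-7) − (9)(8) = -142
V_2→V_3: (9)(-7) − (-1)(-7) = -70
V_3→V_4: (-1)(-2) − (-5)(-7) = -33
V_4→V_1: (-5)(8) − (10)(-2) = -20
Σ = -265
Area = |Σ|/2 = 132.5.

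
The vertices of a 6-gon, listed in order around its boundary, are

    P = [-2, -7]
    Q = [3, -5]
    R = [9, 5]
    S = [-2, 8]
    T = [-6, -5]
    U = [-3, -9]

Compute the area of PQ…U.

Apply the shoelace formula: 2A = Σ (x_i·y_{i+1} − x_{i+1}·y_i), indices taken mod 6.
Σ = (31) + (60) + (82) + (58) + (39) + (3) = 273
Area = |Σ|/2 = 136.5.

136.5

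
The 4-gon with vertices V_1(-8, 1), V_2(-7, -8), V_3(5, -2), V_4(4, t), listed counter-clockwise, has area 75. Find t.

1

Write out the shoelace sum; only the two edges meeting at V_4 involve t:
2·Area = [(5·t − 4·(-2)) + (4·1 − (-8)·t)] + 125
       = 13·t + 137 = 150
⇒ t = 1.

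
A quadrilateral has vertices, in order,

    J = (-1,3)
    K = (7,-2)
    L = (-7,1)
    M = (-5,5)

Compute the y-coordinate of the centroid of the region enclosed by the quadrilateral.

Apply the shoelace (surveyor's) formula. First the cross-terms c_i = x_i·y_{i+1} − x_{i+1}·y_i:
  -19, -7, -30, -10  ⇒  2A = -66, A = -33.
Then Σ (y_i + y_{i+1})·c_i = -272, so ȳ = -272 / (6·(-33)) = 136/99.

136/99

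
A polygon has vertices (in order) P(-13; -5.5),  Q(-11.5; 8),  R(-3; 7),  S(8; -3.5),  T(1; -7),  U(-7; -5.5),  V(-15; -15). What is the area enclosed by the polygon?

233.125

Apply the shoelace formula: 2A = Σ (x_i·y_{i+1} − x_{i+1}·y_i), indices taken mod 7.
Σ = (-167.25) + (-56.5) + (-45.5) + (-52.5) + (-54.5) + (22.5) + (-112.5) = -466.25
Area = |Σ|/2 = 233.125.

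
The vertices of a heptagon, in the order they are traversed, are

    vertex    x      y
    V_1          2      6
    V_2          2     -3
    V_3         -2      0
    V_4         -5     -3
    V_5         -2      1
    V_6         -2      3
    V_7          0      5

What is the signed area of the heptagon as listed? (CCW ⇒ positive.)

Σ = (-18) + (-6) + (6) + (-11) + (-4) + (-10) + (-10) = -53
Signed area = Σ/2 = -26.5 (negative ⇒ clockwise traversal).

-26.5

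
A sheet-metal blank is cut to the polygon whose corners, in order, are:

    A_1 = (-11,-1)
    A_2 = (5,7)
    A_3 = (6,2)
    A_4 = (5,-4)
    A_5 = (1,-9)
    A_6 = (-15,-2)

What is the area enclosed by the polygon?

161.5

Apply the shoelace formula: 2A = Σ (x_i·y_{i+1} − x_{i+1}·y_i), indices taken mod 6.
Σ = (-72) + (-32) + (-34) + (-41) + (-137) + (-7) = -323
Area = |Σ|/2 = 161.5.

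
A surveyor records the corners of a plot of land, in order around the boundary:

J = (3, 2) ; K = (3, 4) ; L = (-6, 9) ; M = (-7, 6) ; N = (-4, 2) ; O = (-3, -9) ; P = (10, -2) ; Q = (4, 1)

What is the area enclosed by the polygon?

127.5

J→K: (3)(4) − (3)(2) = 6
K→L: (3)(9) − (-6)(4) = 51
L→M: (-6)(6) − (-7)(9) = 27
M→N: (-7)(2) − (-4)(6) = 10
N→O: (-4)(-9) − (-3)(2) = 42
O→P: (-3)(-2) − (10)(-9) = 96
P→Q: (10)(1) − (4)(-2) = 18
Q→J: (4)(2) − (3)(1) = 5
Σ = 255
Area = |Σ|/2 = 127.5.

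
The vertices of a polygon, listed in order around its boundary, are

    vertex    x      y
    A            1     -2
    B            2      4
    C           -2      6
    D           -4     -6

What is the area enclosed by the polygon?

39

Σ = (8) + (20) + (36) + (14) = 78
Area = |Σ|/2 = 39.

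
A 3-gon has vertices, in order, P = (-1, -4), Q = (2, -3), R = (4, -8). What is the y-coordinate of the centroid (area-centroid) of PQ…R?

-5

Apply the shoelace formula. First the cross-terms c_i = x_i·y_{i+1} − x_{i+1}·y_i:
  11, -4, -24  ⇒  2A = -17, A = -8.5.
Then Σ (y_i + y_{i+1})·c_i = 255, so ȳ = 255 / (6·(-8.5)) = -5.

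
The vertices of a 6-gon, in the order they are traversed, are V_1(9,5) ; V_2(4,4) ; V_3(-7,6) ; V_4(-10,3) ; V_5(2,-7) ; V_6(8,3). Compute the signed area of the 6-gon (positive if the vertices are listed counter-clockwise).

123

Apply Gauss's area formula: 2A = Σ (x_i·y_{i+1} − x_{i+1}·y_i), indices taken mod 6.
Cross-terms: 16, 52, 39, 64, 62, 13  ⇒  Σ = 246
Signed area = Σ/2 = 123 (positive ⇒ counter-clockwise traversal).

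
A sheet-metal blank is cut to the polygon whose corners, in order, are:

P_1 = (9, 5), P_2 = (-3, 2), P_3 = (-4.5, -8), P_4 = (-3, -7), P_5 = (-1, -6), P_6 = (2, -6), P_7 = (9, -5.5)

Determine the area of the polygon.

P_1→P_2: (9)(2) − (-3)(5) = 33
P_2→P_3: (-3)(-8) − (-4.5)(2) = 33
P_3→P_4: (-4.5)(-7) − (-3)(-8) = 7.5
P_4→P_5: (-3)(-6) − (-1)(-7) = 11
P_5→P_6: (-1)(-6) − (2)(-6) = 18
P_6→P_7: (2)(-5.5) − (9)(-6) = 43
P_7→P_1: (9)(5) − (9)(-5.5) = 94.5
Σ = 240
Area = |Σ|/2 = 120.

120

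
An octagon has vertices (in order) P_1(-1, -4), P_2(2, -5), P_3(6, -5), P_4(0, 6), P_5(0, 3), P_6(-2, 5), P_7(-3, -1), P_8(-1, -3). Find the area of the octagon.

Σ = (13) + (20) + (36) + (0) + (6) + (17) + (8) + (1) = 101
Area = |Σ|/2 = 50.5.

50.5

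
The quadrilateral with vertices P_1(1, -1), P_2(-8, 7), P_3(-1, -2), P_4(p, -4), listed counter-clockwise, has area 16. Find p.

Write out the shoelace sum; only the two edges meeting at P_4 involve p:
2·Area = [((-1)·(-4) − p·(-2)) + (p·(-1) − 1·(-4))] + 22
       = 1·p + 30 = 32
⇒ p = 2.

2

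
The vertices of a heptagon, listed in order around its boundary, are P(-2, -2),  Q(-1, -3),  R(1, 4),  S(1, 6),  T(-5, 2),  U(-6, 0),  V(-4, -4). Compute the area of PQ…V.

Apply the shoelace (surveyor's) formula: 2A = Σ (x_i·y_{i+1} − x_{i+1}·y_i), indices taken mod 7.
Σ = (4) + (-1) + (2) + (32) + (12) + (24) + (0) = 73
Area = |Σ|/2 = 36.5.

36.5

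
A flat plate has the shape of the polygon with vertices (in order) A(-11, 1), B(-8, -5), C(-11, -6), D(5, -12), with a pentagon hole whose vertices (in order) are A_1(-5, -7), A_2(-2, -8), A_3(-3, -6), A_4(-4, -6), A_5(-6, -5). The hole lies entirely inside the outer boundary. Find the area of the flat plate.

Outer boundary:
Apply the surveyor's formula: 2A = Σ (x_i·y_{i+1} − x_{i+1}·y_i), indices taken mod 4.
Σ = (63) + (-7) + (162) + (-127) = 91
Area = |Σ|/2 = 45.5.
Hole:
Apply Gauss's area formula: 2A = Σ (x_i·y_{i+1} − x_{i+1}·y_i), indices taken mod 5.
Σ = (26) + (-12) + (-6) + (-16) + (17) = 9
Area = |Σ|/2 = 4.5.
Net area = 45.5 − 4.5 = 41.

41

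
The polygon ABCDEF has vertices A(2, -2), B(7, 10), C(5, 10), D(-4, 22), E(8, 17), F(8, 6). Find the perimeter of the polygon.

|AB| = √((5)² + (12)²) = √169 = 13
|BC| = √((-2)² + (0)²) = √4 = 2
|CD| = √((-9)² + (12)²) = √225 = 15
|DE| = √((12)² + (-5)²) = √169 = 13
|EF| = √((0)² + (-11)²) = √121 = 11
|FA| = √((-6)² + (-8)²) = √100 = 10
Perimeter = 13 + 2 + 15 + 13 + 11 + 10 = 64.

64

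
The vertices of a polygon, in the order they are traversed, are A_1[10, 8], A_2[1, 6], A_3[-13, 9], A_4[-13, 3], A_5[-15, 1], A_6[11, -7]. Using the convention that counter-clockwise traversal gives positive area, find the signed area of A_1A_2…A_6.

250.5

Apply the surveyor's formula: 2A = Σ (x_i·y_{i+1} − x_{i+1}·y_i), indices taken mod 6.
Σ = (52) + (87) + (78) + (32) + (94) + (158) = 501
Signed area = Σ/2 = 250.5 (positive ⇒ counter-clockwise traversal).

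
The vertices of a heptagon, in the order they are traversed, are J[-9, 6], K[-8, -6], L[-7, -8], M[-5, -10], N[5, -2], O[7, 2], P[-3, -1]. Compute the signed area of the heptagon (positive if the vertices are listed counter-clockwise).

Apply Gauss's area formula: 2A = Σ (x_i·y_{i+1} − x_{i+1}·y_i), indices taken mod 7.
Cross-terms: 102, 22, 30, 60, 24, -1, -27  ⇒  Σ = 210
Signed area = Σ/2 = 105 (positive ⇒ counter-clockwise traversal).

105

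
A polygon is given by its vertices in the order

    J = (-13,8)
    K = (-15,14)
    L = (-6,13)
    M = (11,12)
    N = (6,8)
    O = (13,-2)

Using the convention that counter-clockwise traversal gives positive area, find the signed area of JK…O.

-205

Apply the surveyor's formula: 2A = Σ (x_i·y_{i+1} − x_{i+1}·y_i), indices taken mod 6.
Σ = (-62) + (-111) + (-215) + (16) + (-116) + (78) = -410
Signed area = Σ/2 = -205 (negative ⇒ clockwise traversal).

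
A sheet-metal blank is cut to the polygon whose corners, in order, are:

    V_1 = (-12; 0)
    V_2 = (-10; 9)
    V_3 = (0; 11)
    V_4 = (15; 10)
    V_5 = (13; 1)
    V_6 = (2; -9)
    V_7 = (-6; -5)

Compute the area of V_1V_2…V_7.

370.5

V_1→V_2: (-12)(9) − (-10)(0) = -108
V_2→V_3: (-10)(11) − (0)(9) = -110
V_3→V_4: (0)(10) − (15)(11) = -165
V_4→V_5: (15)(1) − (13)(10) = -115
V_5→V_6: (13)(-9) − (2)(1) = -119
V_6→V_7: (2)(-5) − (-6)(-9) = -64
V_7→V_1: (-6)(0) − (-12)(-5) = -60
Σ = -741
Area = |Σ|/2 = 370.5.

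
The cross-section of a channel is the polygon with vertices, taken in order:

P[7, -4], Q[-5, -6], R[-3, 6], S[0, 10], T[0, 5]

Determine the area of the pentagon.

P→Q: (7)(-6) − (-5)(-4) = -62
Q→R: (-5)(6) − (-3)(-6) = -48
R→S: (-3)(10) − (0)(6) = -30
S→T: (0)(5) − (0)(10) = 0
T→P: (0)(-4) − (7)(5) = -35
Σ = -175
Area = |Σ|/2 = 87.5.

87.5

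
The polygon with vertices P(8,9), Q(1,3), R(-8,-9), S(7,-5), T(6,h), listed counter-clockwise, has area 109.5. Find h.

-2

The doubled signed area Σ (x_i y_{i+1} − x_{i+1} y_i) is linear in h.
With h=0 it equals 217; the coefficient of h is -1 (from the two edges through T).
So -1·h + 217 = 2·109.5 = 219 ⇒ h = -2.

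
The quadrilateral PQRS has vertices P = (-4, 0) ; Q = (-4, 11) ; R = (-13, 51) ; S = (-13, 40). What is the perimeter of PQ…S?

|PQ| = √((0)² + (11)²) = √121 = 11
|QR| = √((-9)² + (40)²) = √1681 = 41
|RS| = √((0)² + (-11)²) = √121 = 11
|SP| = √((9)² + (-40)²) = √1681 = 41
Perimeter = 11 + 41 + 11 + 41 = 104.

104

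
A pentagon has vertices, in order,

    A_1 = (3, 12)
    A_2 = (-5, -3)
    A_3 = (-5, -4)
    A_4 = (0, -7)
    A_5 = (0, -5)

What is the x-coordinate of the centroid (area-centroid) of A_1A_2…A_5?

-47/53

Apply the surveyor's formula. First the cross-terms c_i = x_i·y_{i+1} − x_{i+1}·y_i:
  51, 5, 35, 0, 15  ⇒  2A = 106, A = 53.
Then Σ (x_i + x_{i+1})·c_i = -282, so x̄ = -282 / (6·53) = -47/53.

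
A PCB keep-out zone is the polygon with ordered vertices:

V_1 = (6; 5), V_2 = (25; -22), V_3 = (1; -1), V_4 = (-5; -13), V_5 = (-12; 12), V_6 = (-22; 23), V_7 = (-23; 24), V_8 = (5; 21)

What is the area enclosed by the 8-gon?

Σ = (-257) + (-3) + (-18) + (-216) + (-12) + (1) + (-603) + (-101) = -1209
Area = |Σ|/2 = 604.5.

604.5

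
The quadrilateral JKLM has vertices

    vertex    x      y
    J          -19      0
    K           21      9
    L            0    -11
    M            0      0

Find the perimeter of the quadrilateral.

100

|JK| = √((40)² + (9)²) = √1681 = 41
|KL| = √((-21)² + (-20)²) = √841 = 29
|LM| = √((0)² + (11)²) = √121 = 11
|MJ| = √((-19)² + (0)²) = √361 = 19
Perimeter = 41 + 29 + 11 + 19 = 100.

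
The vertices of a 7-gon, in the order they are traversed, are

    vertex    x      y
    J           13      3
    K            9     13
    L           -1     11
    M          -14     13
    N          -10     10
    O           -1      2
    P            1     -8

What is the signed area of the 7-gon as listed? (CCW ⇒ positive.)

244

Apply Gauss's area formula: 2A = Σ (x_i·y_{i+1} − x_{i+1}·y_i), indices taken mod 7.
J→K: (13)(13) − (9)(3) = 142
K→L: (9)(11) − (-1)(13) = 112
L→M: (-1)(13) − (-14)(11) = 141
M→N: (-14)(10) − (-10)(13) = -10
N→O: (-10)(2) − (-1)(10) = -10
O→P: (-1)(-8) − (1)(2) = 6
P→J: (1)(3) − (13)(-8) = 107
Σ = 488
Signed area = Σ/2 = 244 (positive ⇒ counter-clockwise traversal).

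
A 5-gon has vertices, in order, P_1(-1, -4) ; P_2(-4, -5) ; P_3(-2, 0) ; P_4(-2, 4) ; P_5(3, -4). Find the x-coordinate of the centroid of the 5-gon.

Apply the shoelace formula. First the cross-terms c_i = x_i·y_{i+1} − x_{i+1}·y_i:
  -11, -10, -8, -4, -16  ⇒  2A = -49, A = -24.5.
Then Σ (x_i + x_{i+1})·c_i = 111, so x̄ = 111 / (6·(-24.5)) = -37/49.

-37/49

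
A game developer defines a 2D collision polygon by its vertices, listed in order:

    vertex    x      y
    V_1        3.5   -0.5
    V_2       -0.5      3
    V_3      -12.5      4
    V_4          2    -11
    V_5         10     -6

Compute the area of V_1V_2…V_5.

Apply the surveyor's formula: 2A = Σ (x_i·y_{i+1} − x_{i+1}·y_i), indices taken mod 5.
Σ = (10.25) + (35.5) + (129.5) + (98) + (16) = 289.25
Area = |Σ|/2 = 144.625.

144.625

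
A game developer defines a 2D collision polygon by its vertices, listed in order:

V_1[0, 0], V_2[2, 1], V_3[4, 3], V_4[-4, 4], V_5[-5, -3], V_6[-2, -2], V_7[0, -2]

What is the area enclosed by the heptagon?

35

Apply the shoelace (surveyor's) formula: 2A = Σ (x_i·y_{i+1} − x_{i+1}·y_i), indices taken mod 7.
Cross-terms: 0, 2, 28, 32, 4, 4, 0  ⇒  Σ = 70
Area = |Σ|/2 = 35.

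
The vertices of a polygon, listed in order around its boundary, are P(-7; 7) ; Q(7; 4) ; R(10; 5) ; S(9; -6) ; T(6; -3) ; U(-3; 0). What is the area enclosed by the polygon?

104

Apply the surveyor's formula: 2A = Σ (x_i·y_{i+1} − x_{i+1}·y_i), indices taken mod 6.
Cross-terms: -77, -5, -105, 9, -9, -21  ⇒  Σ = -208
Area = |Σ|/2 = 104.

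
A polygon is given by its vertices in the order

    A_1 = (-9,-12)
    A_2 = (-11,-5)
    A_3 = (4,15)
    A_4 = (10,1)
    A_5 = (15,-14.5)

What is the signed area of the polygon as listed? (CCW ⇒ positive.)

-424.25

A_1→A_2: (-9)(-5) − (-11)(-12) = -87
A_2→A_3: (-11)(15) − (4)(-5) = -145
A_3→A_4: (4)(1) − (10)(15) = -146
A_4→A_5: (10)(-14.5) − (15)(1) = -160
A_5→A_1: (15)(-12) − (-9)(-14.5) = -310.5
Σ = -848.5
Signed area = Σ/2 = -424.25 (negative ⇒ clockwise traversal).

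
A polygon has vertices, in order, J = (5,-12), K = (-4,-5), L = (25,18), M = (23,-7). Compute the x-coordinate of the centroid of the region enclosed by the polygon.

Apply the shoelace formula. First the cross-terms c_i = x_i·y_{i+1} − x_{i+1}·y_i:
  -73, 53, -589, -241  ⇒  2A = -850, A = -425.
Then Σ (x_i + x_{i+1})·c_i = -33980, so x̄ = -33980 / (6·(-425)) = 3398/255.

3398/255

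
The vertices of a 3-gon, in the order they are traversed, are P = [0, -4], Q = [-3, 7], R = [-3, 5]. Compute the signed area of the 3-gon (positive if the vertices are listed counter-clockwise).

3

Σ = (-12) + (6) + (12) = 6
Signed area = Σ/2 = 3 (positive ⇒ counter-clockwise traversal).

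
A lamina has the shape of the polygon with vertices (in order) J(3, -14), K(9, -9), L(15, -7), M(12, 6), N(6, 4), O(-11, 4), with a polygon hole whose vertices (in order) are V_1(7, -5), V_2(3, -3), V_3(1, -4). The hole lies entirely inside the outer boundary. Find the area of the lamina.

279.5

Outer boundary:
Apply the surveyor's formula: 2A = Σ (x_i·y_{i+1} − x_{i+1}·y_i), indices taken mod 6.
Cross-terms: 99, 72, 174, 12, 68, 142  ⇒  Σ = 567
Area = |Σ|/2 = 283.5.
Hole:
Apply Gauss's area formula: 2A = Σ (x_i·y_{i+1} − x_{i+1}·y_i), indices taken mod 3.
V_1→V_2: (7)(-3) − (3)(-5) = -6
V_2→V_3: (3)(-4) − (1)(-3) = -9
V_3→V_1: (1)(-5) − (7)(-4) = 23
Σ = 8
Area = |Σ|/2 = 4.
Net area = 283.5 − 4 = 279.5.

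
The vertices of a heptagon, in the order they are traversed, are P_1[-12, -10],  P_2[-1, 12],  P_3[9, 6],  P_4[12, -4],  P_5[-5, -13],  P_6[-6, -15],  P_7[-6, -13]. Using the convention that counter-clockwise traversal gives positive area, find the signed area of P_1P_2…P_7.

Apply the surveyor's formula: 2A = Σ (x_i·y_{i+1} − x_{i+1}·y_i), indices taken mod 7.
Σ = (-154) + (-114) + (-108) + (-176) + (-3) + (-12) + (-96) = -663
Signed area = Σ/2 = -331.5 (negative ⇒ clockwise traversal).

-331.5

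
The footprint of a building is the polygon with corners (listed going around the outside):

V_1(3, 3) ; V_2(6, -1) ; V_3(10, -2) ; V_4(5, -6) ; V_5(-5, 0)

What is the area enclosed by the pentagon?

Cross-terms: -21, -2, -50, -30, -15  ⇒  Σ = -118
Area = |Σ|/2 = 59.

59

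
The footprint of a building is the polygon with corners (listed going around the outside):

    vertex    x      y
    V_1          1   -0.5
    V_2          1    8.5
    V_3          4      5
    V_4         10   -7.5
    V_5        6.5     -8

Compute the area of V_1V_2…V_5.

63.25

Apply the surveyor's formula: 2A = Σ (x_i·y_{i+1} − x_{i+1}·y_i), indices taken mod 5.
Σ = (9) + (-29) + (-80) + (-31.25) + (4.75) = -126.5
Area = |Σ|/2 = 63.25.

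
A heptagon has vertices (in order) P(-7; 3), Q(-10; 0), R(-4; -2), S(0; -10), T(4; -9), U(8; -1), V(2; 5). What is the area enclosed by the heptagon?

P→Q: (-7)(0) − (-10)(3) = 30
Q→R: (-10)(-2) − (-4)(0) = 20
R→S: (-4)(-10) − (0)(-2) = 40
S→T: (0)(-9) − (4)(-10) = 40
T→U: (4)(-1) − (8)(-9) = 68
U→V: (8)(5) − (2)(-1) = 42
V→P: (2)(3) − (-7)(5) = 41
Σ = 281
Area = |Σ|/2 = 140.5.

140.5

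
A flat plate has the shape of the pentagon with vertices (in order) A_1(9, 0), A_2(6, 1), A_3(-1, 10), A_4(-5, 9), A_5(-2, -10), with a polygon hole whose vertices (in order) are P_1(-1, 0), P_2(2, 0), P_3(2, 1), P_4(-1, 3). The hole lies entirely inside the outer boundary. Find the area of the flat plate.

128.5

Outer boundary:
Apply Gauss's area formula: 2A = Σ (x_i·y_{i+1} − x_{i+1}·y_i), indices taken mod 5.
Σ = (9) + (61) + (41) + (68) + (90) = 269
Area = |Σ|/2 = 134.5.
Hole:
Apply Gauss's area formula: 2A = Σ (x_i·y_{i+1} − x_{i+1}·y_i), indices taken mod 4.
P_1→P_2: (-1)(0) − (2)(0) = 0
P_2→P_3: (2)(1) − (2)(0) = 2
P_3→P_4: (2)(3) − (-1)(1) = 7
P_4→P_1: (-1)(0) − (-1)(3) = 3
Σ = 12
Area = |Σ|/2 = 6.
Net area = 134.5 − 6 = 128.5.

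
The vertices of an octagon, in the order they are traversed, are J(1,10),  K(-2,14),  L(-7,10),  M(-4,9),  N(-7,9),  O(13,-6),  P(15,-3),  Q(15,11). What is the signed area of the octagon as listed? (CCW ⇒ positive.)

Apply the surveyor's formula: 2A = Σ (x_i·y_{i+1} − x_{i+1}·y_i), indices taken mod 8.
J→K: (1)(14) − (-2)(10) = 34
K→L: (-2)(10) − (-7)(14) = 78
L→M: (-7)(9) − (-4)(10) = -23
M→N: (-4)(9) − (-7)(9) = 27
N→O: (-7)(-6) − (13)(9) = -75
O→P: (13)(-3) − (15)(-6) = 51
P→Q: (15)(11) − (15)(-3) = 210
Q→J: (15)(10) − (1)(11) = 139
Σ = 441
Signed area = Σ/2 = 220.5 (positive ⇒ counter-clockwise traversal).

220.5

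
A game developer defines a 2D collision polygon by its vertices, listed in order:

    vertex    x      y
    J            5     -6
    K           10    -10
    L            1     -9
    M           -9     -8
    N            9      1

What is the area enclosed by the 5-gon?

77.5

Apply the shoelace (surveyor's) formula: 2A = Σ (x_i·y_{i+1} − x_{i+1}·y_i), indices taken mod 5.
Cross-terms: 10, -80, -89, 63, -59  ⇒  Σ = -155
Area = |Σ|/2 = 77.5.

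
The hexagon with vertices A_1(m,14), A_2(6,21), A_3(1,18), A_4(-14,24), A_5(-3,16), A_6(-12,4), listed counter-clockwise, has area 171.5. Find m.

12

The doubled signed area Σ (x_i y_{i+1} − x_{i+1} y_i) is linear in m.
With m=0 it equals 139; the coefficient of m is 17 (from the two edges through A_1).
So 17·m + 139 = 2·171.5 = 343 ⇒ m = 12.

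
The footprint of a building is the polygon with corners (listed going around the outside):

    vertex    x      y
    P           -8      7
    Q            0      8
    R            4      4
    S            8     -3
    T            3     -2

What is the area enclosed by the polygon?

Apply the surveyor's formula: 2A = Σ (x_i·y_{i+1} − x_{i+1}·y_i), indices taken mod 5.
Σ = (-64) + (-32) + (-44) + (-7) + (5) = -142
Area = |Σ|/2 = 71.

71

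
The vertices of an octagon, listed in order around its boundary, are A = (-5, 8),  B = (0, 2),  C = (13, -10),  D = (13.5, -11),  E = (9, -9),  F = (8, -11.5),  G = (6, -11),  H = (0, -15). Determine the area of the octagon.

A→B: (-5)(2) − (0)(8) = -10
B→C: (0)(-10) − (13)(2) = -26
C→D: (13)(-11) − (13.5)(-10) = -8
D→E: (13.5)(-9) − (9)(-11) = -22.5
E→F: (9)(-11.5) − (8)(-9) = -31.5
F→G: (8)(-11) − (6)(-11.5) = -19
G→H: (6)(-15) − (0)(-11) = -90
H→A: (0)(8) − (-5)(-15) = -75
Σ = -282
Area = |Σ|/2 = 141.

141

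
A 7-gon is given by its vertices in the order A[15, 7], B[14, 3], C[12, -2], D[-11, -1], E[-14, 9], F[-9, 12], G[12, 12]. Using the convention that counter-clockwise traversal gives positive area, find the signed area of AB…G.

Apply the shoelace (surveyor's) formula: 2A = Σ (x_i·y_{i+1} − x_{i+1}·y_i), indices taken mod 7.
A→B: (15)(3) − (14)(7) = -53
B→C: (14)(-2) − (12)(3) = -64
C→D: (12)(-1) − (-11)(-2) = -34
D→E: (-11)(9) − (-14)(-1) = -113
E→F: (-14)(12) − (-9)(9) = -87
F→G: (-9)(12) − (12)(12) = -252
G→A: (12)(7) − (15)(12) = -96
Σ = -699
Signed area = Σ/2 = -349.5 (negative ⇒ clockwise traversal).

-349.5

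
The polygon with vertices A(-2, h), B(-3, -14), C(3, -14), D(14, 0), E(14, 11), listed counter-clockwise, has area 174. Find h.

-8

Write out the shoelace sum; only the two edges meeting at A involve h:
2·Area = [(14·h − (-2)·11) + ((-2)·(-14) − (-3)·h)] + 434
       = 17·h + 484 = 348
⇒ h = -8.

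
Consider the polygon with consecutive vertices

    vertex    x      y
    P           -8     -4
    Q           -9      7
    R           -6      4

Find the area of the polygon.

Apply Gauss's area formula: 2A = Σ (x_i·y_{i+1} − x_{i+1}·y_i), indices taken mod 3.
Σ = (-92) + (6) + (56) = -30
Area = |Σ|/2 = 15.

15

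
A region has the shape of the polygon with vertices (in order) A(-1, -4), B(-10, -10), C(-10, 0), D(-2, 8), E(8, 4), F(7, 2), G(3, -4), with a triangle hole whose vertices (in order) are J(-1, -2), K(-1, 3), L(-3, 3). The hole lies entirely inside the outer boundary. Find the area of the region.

Outer boundary:
A→B: (-1)(-10) − (-10)(-4) = -30
B→C: (-10)(0) − (-10)(-10) = -100
C→D: (-10)(8) − (-2)(0) = -80
D→E: (-2)(4) − (8)(8) = -72
E→F: (8)(2) − (7)(4) = -12
F→G: (7)(-4) − (3)(2) = -34
G→A: (3)(-4) − (-1)(-4) = -16
Σ = -344
Area = |Σ|/2 = 172.
Hole:
Apply Gauss's area formula: 2A = Σ (x_i·y_{i+1} − x_{i+1}·y_i), indices taken mod 3.
Cross-terms: -5, 6, 9  ⇒  Σ = 10
Area = |Σ|/2 = 5.
Net area = 172 − 5 = 167.

167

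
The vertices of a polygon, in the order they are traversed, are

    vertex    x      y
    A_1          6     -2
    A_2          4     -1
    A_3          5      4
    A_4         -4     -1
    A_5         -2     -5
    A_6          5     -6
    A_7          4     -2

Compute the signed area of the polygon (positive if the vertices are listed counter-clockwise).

53.5

Apply the shoelace (surveyor's) formula: 2A = Σ (x_i·y_{i+1} − x_{i+1}·y_i), indices taken mod 7.
Cross-terms: 2, 21, 11, 18, 37, 14, 4  ⇒  Σ = 107
Signed area = Σ/2 = 53.5 (positive ⇒ counter-clockwise traversal).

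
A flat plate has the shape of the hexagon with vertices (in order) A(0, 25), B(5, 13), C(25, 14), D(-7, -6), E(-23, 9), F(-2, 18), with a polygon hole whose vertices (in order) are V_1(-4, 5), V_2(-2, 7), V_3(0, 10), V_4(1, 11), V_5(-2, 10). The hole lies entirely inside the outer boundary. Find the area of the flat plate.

532.5

Outer boundary:
A→B: (0)(13) − (5)(25) = -125
B→C: (5)(14) − (25)(13) = -255
C→D: (25)(-6) − (-7)(14) = -52
D→E: (-7)(9) − (-23)(-6) = -201
E→F: (-23)(18) − (-2)(9) = -396
F→A: (-2)(25) − (0)(18) = -50
Σ = -1079
Area = |Σ|/2 = 539.5.
Hole:
Apply Gauss's area formula: 2A = Σ (x_i·y_{i+1} − x_{i+1}·y_i), indices taken mod 5.
V_1→V_2: (-4)(7) − (-2)(5) = -18
V_2→V_3: (-2)(10) − (0)(7) = -20
V_3→V_4: (0)(11) − (1)(10) = -10
V_4→V_5: (1)(10) − (-2)(11) = 32
V_5→V_1: (-2)(5) − (-4)(10) = 30
Σ = 14
Area = |Σ|/2 = 7.
Net area = 539.5 − 7 = 532.5.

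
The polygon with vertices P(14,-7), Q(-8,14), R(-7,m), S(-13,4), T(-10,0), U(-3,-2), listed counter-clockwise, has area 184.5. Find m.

Write out the shoelace sum; only the two edges meeting at R involve m:
2·Area = [((-8)·m − (-7)·14) + ((-7)·4 − (-13)·m)] + 249
       = 5·m + 319 = 369
⇒ m = 10.

10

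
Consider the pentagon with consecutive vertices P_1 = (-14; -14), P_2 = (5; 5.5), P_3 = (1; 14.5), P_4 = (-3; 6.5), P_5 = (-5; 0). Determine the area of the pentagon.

106.25

Cross-terms: -7, 67, 50, 32.5, 70  ⇒  Σ = 212.5
Area = |Σ|/2 = 106.25.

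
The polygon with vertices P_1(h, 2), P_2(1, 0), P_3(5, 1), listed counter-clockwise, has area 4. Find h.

The doubled signed area Σ (x_i y_{i+1} − x_{i+1} y_i) is linear in h.
With h=0 it equals 9; the coefficient of h is -1 (from the two edges through P_1).
So -1·h + 9 = 2·4 = 8 ⇒ h = 1.

1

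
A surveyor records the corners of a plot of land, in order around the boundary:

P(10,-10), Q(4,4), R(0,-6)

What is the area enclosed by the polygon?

Apply the surveyor's formula: 2A = Σ (x_i·y_{i+1} − x_{i+1}·y_i), indices taken mod 3.
Σ = (80) + (-24) + (60) = 116
Area = |Σ|/2 = 58.

58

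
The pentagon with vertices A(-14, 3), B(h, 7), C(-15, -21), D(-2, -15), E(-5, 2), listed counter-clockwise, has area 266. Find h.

-17

Write out the shoelace sum; only the two edges meeting at B involve h:
2·Area = [((-14)·7 − h·3) + (h·(-21) − (-15)·7)] + 117
       = -24·h + 124 = 532
⇒ h = -17.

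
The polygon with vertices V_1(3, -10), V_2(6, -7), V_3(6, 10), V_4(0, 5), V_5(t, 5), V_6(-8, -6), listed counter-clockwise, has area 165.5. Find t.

The doubled signed area Σ (x_i y_{i+1} − x_{i+1} y_i) is linear in t.
With t=0 it equals 309; the coefficient of t is -11 (from the two edges through V_5).
So -11·t + 309 = 2·165.5 = 331 ⇒ t = -2.

-2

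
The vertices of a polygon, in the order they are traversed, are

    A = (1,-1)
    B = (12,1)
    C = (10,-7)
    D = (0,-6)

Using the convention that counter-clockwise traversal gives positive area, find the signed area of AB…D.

-67.5

Apply Gauss's area formula: 2A = Σ (x_i·y_{i+1} − x_{i+1}·y_i), indices taken mod 4.
Σ = (13) + (-94) + (-60) + (6) = -135
Signed area = Σ/2 = -67.5 (negative ⇒ clockwise traversal).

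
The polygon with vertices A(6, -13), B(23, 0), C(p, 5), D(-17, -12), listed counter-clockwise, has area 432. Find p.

The doubled signed area Σ (x_i y_{i+1} − x_{i+1} y_i) is linear in p.
With p=0 it equals 792; the coefficient of p is -12 (from the two edges through C).
So -12·p + 792 = 2·432 = 864 ⇒ p = -6.

-6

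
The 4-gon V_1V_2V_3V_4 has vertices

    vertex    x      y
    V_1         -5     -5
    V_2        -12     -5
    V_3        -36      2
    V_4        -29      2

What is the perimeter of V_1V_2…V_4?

|V_1V_2| = √((-7)² + (0)²) = √49 = 7
|V_2V_3| = √((-24)² + (7)²) = √625 = 25
|V_3V_4| = √((7)² + (0)²) = √49 = 7
|V_4V_1| = √((24)² + (-7)²) = √625 = 25
Perimeter = 7 + 25 + 7 + 25 = 64.

64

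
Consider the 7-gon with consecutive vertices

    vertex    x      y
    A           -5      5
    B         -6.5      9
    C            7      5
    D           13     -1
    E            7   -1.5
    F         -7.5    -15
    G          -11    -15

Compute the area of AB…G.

245.625

A→B: (-5)(9) − (-6.5)(5) = -12.5
B→C: (-6.5)(5) − (7)(9) = -95.5
C→D: (7)(-1) − (13)(5) = -72
D→E: (13)(-1.5) − (7)(-1) = -12.5
E→F: (7)(-15) − (-7.5)(-1.5) = -116.25
F→G: (-7.5)(-15) − (-11)(-15) = -52.5
G→A: (-11)(5) − (-5)(-15) = -130
Σ = -491.25
Area = |Σ|/2 = 245.625.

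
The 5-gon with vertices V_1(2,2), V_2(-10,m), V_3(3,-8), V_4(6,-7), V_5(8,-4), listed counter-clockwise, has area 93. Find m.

The doubled signed area Σ (x_i y_{i+1} − x_{i+1} y_i) is linear in m.
With m=0 it equals 183; the coefficient of m is -1 (from the two edges through V_2).
So -1·m + 183 = 2·93 = 186 ⇒ m = -3.

-3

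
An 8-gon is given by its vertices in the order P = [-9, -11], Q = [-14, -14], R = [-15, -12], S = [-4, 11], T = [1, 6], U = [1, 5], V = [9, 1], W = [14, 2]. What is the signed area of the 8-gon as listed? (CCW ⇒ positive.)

-247.5

Apply the surveyor's formula: 2A = Σ (x_i·y_{i+1} − x_{i+1}·y_i), indices taken mod 8.
P→Q: (-9)(-14) − (-14)(-11) = -28
Q→R: (-14)(-12) − (-15)(-14) = -42
R→S: (-15)(11) − (-4)(-12) = -213
S→T: (-4)(6) − (1)(11) = -35
T→U: (1)(5) − (1)(6) = -1
U→V: (1)(1) − (9)(5) = -44
V→W: (9)(2) − (14)(1) = 4
W→P: (14)(-11) − (-9)(2) = -136
Σ = -495
Signed area = Σ/2 = -247.5 (negative ⇒ clockwise traversal).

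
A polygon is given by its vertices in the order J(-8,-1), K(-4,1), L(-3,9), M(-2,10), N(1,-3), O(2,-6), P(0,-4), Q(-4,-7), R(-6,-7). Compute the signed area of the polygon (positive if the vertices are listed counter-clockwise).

-74.5

J→K: (-8)(1) − (-4)(-1) = -12
K→L: (-4)(9) − (-3)(1) = -33
L→M: (-3)(10) − (-2)(9) = -12
M→N: (-2)(-3) − (1)(10) = -4
N→O: (1)(-6) − (2)(-3) = 0
O→P: (2)(-4) − (0)(-6) = -8
P→Q: (0)(-7) − (-4)(-4) = -16
Q→R: (-4)(-7) − (-6)(-7) = -14
R→J: (-6)(-1) − (-8)(-7) = -50
Σ = -149
Signed area = Σ/2 = -74.5 (negative ⇒ clockwise traversal).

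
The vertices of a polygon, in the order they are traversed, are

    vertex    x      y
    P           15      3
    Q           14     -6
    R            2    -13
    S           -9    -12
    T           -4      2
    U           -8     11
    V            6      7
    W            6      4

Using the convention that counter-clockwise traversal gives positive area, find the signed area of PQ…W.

-359.5

Σ = (-132) + (-170) + (-141) + (-66) + (-28) + (-122) + (-18) + (-42) = -719
Signed area = Σ/2 = -359.5 (negative ⇒ clockwise traversal).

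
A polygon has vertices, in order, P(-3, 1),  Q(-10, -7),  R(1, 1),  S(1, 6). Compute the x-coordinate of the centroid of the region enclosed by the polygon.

-101/39

Apply the surveyor's formula. First the cross-terms c_i = x_i·y_{i+1} − x_{i+1}·y_i:
  31, -3, 5, 19  ⇒  2A = 52, A = 26.
Then Σ (x_i + x_{i+1})·c_i = -404, so x̄ = -404 / (6·26) = -101/39.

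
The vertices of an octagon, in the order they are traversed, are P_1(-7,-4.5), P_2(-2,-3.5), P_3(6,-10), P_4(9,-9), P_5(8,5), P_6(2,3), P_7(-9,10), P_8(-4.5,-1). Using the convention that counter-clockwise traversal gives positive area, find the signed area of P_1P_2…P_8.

168.875

Apply the shoelace formula: 2A = Σ (x_i·y_{i+1} − x_{i+1}·y_i), indices taken mod 8.
Σ = (15.5) + (41) + (36) + (117) + (14) + (47) + (54) + (13.25) = 337.75
Signed area = Σ/2 = 168.875 (positive ⇒ counter-clockwise traversal).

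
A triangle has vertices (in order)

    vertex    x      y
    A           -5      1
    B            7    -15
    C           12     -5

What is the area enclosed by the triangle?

100

Σ = (68) + (145) + (-13) = 200
Area = |Σ|/2 = 100.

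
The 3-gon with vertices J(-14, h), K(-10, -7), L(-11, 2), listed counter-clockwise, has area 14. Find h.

1

The doubled signed area Σ (x_i y_{i+1} − x_{i+1} y_i) is linear in h.
With h=0 it equals 29; the coefficient of h is -1 (from the two edges through J).
So -1·h + 29 = 2·14 = 28 ⇒ h = 1.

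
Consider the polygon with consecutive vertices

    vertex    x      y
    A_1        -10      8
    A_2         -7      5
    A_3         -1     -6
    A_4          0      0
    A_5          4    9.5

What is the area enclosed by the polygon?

90

Σ = (6) + (47) + (0) + (0) + (127) = 180
Area = |Σ|/2 = 90.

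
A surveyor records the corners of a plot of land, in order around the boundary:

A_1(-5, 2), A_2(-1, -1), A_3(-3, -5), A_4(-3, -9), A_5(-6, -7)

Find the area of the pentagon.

29.5

Apply the surveyor's formula: 2A = Σ (x_i·y_{i+1} − x_{i+1}·y_i), indices taken mod 5.
Cross-terms: 7, 2, 12, -33, -47  ⇒  Σ = -59
Area = |Σ|/2 = 29.5.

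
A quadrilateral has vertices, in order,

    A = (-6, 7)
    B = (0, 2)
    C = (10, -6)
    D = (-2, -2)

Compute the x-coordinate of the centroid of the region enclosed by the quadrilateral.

88/135

Apply the shoelace (surveyor's) formula. First the cross-terms c_i = x_i·y_{i+1} − x_{i+1}·y_i:
  -12, -20, -32, -26  ⇒  2A = -90, A = -45.
Then Σ (x_i + x_{i+1})·c_i = -176, so x̄ = -176 / (6·(-45)) = 88/135.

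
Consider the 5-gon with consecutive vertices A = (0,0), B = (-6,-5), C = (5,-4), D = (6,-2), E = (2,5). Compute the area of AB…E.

48.5

A→B: (0)(-5) − (-6)(0) = 0
B→C: (-6)(-4) − (5)(-5) = 49
C→D: (5)(-2) − (6)(-4) = 14
D→E: (6)(5) − (2)(-2) = 34
E→A: (2)(0) − (0)(5) = 0
Σ = 97
Area = |Σ|/2 = 48.5.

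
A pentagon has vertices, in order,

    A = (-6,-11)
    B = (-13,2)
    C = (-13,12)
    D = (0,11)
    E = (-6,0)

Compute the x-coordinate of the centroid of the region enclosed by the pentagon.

Apply the surveyor's formula. First the cross-terms c_i = x_i·y_{i+1} − x_{i+1}·y_i:
  -155, -130, -143, 66, 66  ⇒  2A = -296, A = -148.
Then Σ (x_i + x_{i+1})·c_i = 6996, so x̄ = 6996 / (6·(-148)) = -583/74.

-583/74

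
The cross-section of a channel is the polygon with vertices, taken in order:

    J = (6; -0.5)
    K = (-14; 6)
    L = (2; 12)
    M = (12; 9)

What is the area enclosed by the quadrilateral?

Apply Gauss's area formula: 2A = Σ (x_i·y_{i+1} − x_{i+1}·y_i), indices taken mod 4.
Σ = (29) + (-180) + (-126) + (-60) = -337
Area = |Σ|/2 = 168.5.

168.5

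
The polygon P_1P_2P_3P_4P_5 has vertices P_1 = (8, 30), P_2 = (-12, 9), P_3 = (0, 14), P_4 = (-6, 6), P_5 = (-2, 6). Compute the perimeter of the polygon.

|P_1P_2| = √((-20)² + (-21)²) = √841 = 29
|P_2P_3| = √((12)² + (5)²) = √169 = 13
|P_3P_4| = √((-6)² + (-8)²) = √100 = 10
|P_4P_5| = √((4)² + (0)²) = √16 = 4
|P_5P_1| = √((10)² + (24)²) = √676 = 26
Perimeter = 29 + 13 + 10 + 4 + 26 = 82.

82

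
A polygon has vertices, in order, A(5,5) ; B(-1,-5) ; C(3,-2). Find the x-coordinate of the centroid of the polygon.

Apply the shoelace formula. First the cross-terms c_i = x_i·y_{i+1} − x_{i+1}·y_i:
  -20, 17, 25  ⇒  2A = 22, A = 11.
Then Σ (x_i + x_{i+1})·c_i = 154, so x̄ = 154 / (6·11) = 7/3.

7/3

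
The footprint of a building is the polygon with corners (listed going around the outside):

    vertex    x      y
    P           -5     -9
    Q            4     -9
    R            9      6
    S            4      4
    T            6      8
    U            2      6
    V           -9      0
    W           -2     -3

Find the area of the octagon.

Apply Gauss's area formula: 2A = Σ (x_i·y_{i+1} − x_{i+1}·y_i), indices taken mod 8.
Σ = (81) + (105) + (12) + (8) + (20) + (54) + (27) + (3) = 310
Area = |Σ|/2 = 155.

155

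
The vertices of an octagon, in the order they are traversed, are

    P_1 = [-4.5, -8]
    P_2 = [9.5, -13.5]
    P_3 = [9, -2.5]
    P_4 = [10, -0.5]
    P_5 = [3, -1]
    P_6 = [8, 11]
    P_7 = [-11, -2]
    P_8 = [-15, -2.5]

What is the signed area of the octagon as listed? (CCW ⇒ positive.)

249.375

Σ = (136.75) + (97.75) + (20.5) + (-8.5) + (41) + (105) + (-2.5) + (108.75) = 498.75
Signed area = Σ/2 = 249.375 (positive ⇒ counter-clockwise traversal).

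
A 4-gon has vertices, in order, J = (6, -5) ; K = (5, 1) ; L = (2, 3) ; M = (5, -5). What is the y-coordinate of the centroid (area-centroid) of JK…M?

-1

Apply the shoelace (surveyor's) formula. First the cross-terms c_i = x_i·y_{i+1} − x_{i+1}·y_i:
  31, 13, -25, 5  ⇒  2A = 24, A = 12.
Then Σ (y_i + y_{i+1})·c_i = -72, so ȳ = -72 / (6·12) = -1.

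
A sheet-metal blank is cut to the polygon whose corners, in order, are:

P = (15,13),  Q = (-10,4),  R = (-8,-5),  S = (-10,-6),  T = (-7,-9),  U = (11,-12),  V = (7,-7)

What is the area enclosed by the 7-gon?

Apply the surveyor's formula: 2A = Σ (x_i·y_{i+1} − x_{i+1}·y_i), indices taken mod 7.
Σ = (190) + (82) + (-2) + (48) + (183) + (7) + (196) = 704
Area = |Σ|/2 = 352.

352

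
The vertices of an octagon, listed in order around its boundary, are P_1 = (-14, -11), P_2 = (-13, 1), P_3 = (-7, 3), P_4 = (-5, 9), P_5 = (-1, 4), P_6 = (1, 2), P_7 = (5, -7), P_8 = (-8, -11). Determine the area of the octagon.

224

Apply the surveyor's formula: 2A = Σ (x_i·y_{i+1} − x_{i+1}·y_i), indices taken mod 8.
Σ = (-157) + (-32) + (-48) + (-11) + (-6) + (-17) + (-111) + (-66) = -448
Area = |Σ|/2 = 224.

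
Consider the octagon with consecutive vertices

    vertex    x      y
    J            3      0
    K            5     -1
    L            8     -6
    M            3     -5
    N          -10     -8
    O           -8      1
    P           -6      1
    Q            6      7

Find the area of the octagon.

J→K: (3)(-1) − (5)(0) = -3
K→L: (5)(-6) − (8)(-1) = -22
L→M: (8)(-5) − (3)(-6) = -22
M→N: (3)(-8) − (-10)(-5) = -74
N→O: (-10)(1) − (-8)(-8) = -74
O→P: (-8)(1) − (-6)(1) = -2
P→Q: (-6)(7) − (6)(1) = -48
Q→J: (6)(0) − (3)(7) = -21
Σ = -266
Area = |Σ|/2 = 133.

133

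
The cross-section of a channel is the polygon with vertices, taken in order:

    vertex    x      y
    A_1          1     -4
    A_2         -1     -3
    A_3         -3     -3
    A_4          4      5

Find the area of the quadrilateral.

18.5

Σ = (-7) + (-6) + (-3) + (-21) = -37
Area = |Σ|/2 = 18.5.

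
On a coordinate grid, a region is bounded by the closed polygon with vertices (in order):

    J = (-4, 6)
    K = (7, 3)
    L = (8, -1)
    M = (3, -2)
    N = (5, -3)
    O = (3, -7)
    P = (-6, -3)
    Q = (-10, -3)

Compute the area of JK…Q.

129

Cross-terms: -54, -31, -13, 1, -26, -51, -12, -72  ⇒  Σ = -258
Area = |Σ|/2 = 129.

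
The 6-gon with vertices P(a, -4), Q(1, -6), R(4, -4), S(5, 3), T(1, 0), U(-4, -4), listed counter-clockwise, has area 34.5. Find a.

The doubled signed area Σ (x_i y_{i+1} − x_{i+1} y_i) is linear in a.
With a=0 it equals 65; the coefficient of a is -2 (from the two edges through P).
So -2·a + 65 = 2·34.5 = 69 ⇒ a = -2.

-2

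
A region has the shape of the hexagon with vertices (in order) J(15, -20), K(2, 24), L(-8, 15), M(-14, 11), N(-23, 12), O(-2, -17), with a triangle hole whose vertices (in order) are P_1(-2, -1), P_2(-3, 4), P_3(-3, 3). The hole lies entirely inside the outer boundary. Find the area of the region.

769

Outer boundary:
Apply the shoelace (surveyor's) formula: 2A = Σ (x_i·y_{i+1} − x_{i+1}·y_i), indices taken mod 6.
Σ = (400) + (222) + (122) + (85) + (415) + (295) = 1539
Area = |Σ|/2 = 769.5.
Hole:
Apply the shoelace (surveyor's) formula: 2A = Σ (x_i·y_{i+1} − x_{i+1}·y_i), indices taken mod 3.
Σ = (-11) + (3) + (9) = 1
Area = |Σ|/2 = 0.5.
Net area = 769.5 − 0.5 = 769.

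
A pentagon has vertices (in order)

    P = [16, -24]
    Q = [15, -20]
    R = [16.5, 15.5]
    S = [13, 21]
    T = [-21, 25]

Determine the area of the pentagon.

808.75

P→Q: (16)(-20) − (15)(-24) = 40
Q→R: (15)(15.5) − (16.5)(-20) = 562.5
R→S: (16.5)(21) − (13)(15.5) = 145
S→T: (13)(25) − (-21)(21) = 766
T→P: (-21)(-24) − (16)(25) = 104
Σ = 1617.5
Area = |Σ|/2 = 808.75.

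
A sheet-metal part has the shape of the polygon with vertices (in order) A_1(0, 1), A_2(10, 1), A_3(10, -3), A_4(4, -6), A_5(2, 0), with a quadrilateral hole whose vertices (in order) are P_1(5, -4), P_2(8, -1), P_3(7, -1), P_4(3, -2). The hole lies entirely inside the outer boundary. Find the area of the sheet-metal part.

Outer boundary:
Apply the surveyor's formula: 2A = Σ (x_i·y_{i+1} − x_{i+1}·y_i), indices taken mod 5.
Σ = (-10) + (-40) + (-48) + (12) + (2) = -84
Area = |Σ|/2 = 42.
Hole:
Apply the shoelace formula: 2A = Σ (x_i·y_{i+1} − x_{i+1}·y_i), indices taken mod 4.
Cross-terms: 27, -1, -11, -2  ⇒  Σ = 13
Area = |Σ|/2 = 6.5.
Net area = 42 − 6.5 = 35.5.

35.5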